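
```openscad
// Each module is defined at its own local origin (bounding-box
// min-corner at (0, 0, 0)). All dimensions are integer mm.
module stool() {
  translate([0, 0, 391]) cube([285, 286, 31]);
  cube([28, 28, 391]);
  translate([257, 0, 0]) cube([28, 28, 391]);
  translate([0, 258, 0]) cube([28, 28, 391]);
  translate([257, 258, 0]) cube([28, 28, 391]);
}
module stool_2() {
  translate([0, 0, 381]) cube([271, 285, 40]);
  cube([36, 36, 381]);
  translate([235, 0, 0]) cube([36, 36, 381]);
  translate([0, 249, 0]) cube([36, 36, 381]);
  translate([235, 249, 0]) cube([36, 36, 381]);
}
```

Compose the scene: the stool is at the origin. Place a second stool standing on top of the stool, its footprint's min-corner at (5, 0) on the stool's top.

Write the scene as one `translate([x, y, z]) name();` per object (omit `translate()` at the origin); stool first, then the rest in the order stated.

stool();
translate([5, 0, 422]) stool_2();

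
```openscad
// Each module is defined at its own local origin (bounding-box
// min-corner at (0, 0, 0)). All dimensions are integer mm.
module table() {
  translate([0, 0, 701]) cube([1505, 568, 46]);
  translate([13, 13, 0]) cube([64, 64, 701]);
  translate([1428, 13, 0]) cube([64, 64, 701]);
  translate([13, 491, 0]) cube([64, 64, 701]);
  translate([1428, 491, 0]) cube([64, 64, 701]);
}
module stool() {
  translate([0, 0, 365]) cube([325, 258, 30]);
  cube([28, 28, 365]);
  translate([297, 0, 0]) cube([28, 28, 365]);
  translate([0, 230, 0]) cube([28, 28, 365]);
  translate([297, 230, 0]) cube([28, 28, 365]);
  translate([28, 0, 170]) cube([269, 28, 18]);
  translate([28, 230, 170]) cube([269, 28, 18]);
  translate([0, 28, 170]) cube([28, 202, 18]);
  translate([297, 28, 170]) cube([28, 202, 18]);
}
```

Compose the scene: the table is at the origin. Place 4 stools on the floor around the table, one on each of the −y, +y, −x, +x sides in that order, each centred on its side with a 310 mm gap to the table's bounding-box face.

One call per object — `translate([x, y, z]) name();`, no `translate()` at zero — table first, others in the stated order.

table();
translate([590, -568, 0]) stool();
translate([590, 878, 0]) stool();
translate([-635, 155, 0]) stool();
translate([1815, 155, 0]) stool();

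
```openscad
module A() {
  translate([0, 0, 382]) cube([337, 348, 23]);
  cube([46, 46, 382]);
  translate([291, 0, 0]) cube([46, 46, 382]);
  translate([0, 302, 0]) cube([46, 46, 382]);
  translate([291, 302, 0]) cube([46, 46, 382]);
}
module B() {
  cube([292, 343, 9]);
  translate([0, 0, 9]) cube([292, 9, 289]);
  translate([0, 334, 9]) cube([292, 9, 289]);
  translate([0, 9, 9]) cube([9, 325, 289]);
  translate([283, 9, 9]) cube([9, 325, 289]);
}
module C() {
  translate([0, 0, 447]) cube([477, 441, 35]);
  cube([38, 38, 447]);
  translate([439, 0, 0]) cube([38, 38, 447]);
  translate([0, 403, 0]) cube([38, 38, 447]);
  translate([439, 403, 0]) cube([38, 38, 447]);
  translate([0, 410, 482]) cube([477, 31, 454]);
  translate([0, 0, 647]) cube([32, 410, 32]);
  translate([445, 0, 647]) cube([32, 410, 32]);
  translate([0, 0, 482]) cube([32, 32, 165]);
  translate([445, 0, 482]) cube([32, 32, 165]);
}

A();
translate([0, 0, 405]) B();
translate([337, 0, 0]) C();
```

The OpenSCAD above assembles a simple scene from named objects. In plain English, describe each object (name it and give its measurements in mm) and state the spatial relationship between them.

A is a four-legged stool. The seat is a 337×348×23 mm slab whose top surface is at z = 405 mm; four square legs, each 46×46 mm in cross-section, run from the floor (z = 0) to the underside of the seat, each flush with a corner of the seat.

B is an open storage box with external size 292×343×298 mm and wall thickness 9 mm (the base is also 9 mm thick). The base covers the whole footprint; the four walls stand on the base, with the y-facing walls full-width and the x-facing walls fitting between their inner faces.

C is a chair: 477×441 mm seat, 35 mm thick, top at z = 482 mm, on four 38 mm square corner legs flush with the seat edges. A 31 mm thick backrest slab spans the full seat width, extending 454 mm above the seat top, its back face flush with the seat's +y edge. Two armrests of 32×32 mm section run along each side from the seat's front edge to the front of the backrest, top faces 197 mm above the seat top and outer faces flush with the seat's x-edges; a 32×32 mm post under the front of each armrest stands on the seat at the front corner.

The open box is on top of the stool. The chair is against the stool's +x side, with their −y faces flush.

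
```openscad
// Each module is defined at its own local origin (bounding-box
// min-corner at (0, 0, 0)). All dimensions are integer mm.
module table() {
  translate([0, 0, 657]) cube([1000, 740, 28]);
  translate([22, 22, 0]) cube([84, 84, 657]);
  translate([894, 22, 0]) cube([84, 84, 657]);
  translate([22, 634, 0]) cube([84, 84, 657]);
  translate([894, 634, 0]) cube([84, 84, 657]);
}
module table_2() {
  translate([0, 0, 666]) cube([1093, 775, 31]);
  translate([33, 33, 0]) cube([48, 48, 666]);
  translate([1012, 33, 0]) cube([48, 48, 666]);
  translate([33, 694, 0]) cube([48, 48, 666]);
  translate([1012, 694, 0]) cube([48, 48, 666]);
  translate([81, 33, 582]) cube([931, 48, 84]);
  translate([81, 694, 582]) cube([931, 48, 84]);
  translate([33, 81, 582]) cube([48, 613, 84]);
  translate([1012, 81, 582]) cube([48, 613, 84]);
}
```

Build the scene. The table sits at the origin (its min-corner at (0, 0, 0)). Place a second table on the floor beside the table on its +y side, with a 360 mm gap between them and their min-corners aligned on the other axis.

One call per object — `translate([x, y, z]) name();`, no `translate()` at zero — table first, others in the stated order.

table();
translate([0, 1100, 0]) table_2();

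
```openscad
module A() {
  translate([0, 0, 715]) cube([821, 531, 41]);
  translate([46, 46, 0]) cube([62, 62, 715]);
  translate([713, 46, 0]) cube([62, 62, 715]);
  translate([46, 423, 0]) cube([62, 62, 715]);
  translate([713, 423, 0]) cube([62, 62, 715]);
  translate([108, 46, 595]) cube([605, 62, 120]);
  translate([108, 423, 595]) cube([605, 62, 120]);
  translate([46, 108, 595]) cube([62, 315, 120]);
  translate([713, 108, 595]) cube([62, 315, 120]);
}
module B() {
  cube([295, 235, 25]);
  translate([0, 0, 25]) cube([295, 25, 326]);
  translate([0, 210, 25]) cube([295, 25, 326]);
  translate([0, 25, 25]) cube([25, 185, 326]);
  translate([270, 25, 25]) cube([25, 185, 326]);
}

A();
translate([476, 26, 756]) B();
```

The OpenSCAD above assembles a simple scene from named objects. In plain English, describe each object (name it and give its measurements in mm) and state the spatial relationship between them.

A is a table with a 821×531 mm rectangular top, 41 mm thick, top surface at z = 756 mm, supported by four 62×62 mm square legs, each inset 46 mm from the nearest pair of top edges, running from the floor. Four apron rails, 62 mm thick and 120 mm tall, run between adjacent legs with their top edges flush with the underside of the top and their outer faces flush with the legs' outer faces.

B is an open-topped rectangular box: outside dimensions 295×235×351 mm, with a uniform wall and base thickness of 25 mm. The base is a full 295×235 slab on the floor; four walls sit on top of the base. The front and back walls (the −y and +y sides) span the full width; the two side walls fit between them.

The open box is on top of the table.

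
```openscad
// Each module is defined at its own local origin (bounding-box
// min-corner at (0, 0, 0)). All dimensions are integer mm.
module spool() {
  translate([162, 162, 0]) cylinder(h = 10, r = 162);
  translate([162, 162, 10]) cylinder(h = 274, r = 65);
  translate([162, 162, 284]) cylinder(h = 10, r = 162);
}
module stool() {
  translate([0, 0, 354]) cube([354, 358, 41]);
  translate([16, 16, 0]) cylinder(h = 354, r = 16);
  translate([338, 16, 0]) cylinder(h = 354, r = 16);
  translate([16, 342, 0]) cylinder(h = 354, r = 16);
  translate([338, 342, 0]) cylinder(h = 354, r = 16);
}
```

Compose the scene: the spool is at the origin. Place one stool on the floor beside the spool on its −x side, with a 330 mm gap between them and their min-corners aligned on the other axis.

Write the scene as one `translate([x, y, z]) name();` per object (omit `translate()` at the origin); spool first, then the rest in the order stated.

spool();
translate([-684, 0, 0]) stool();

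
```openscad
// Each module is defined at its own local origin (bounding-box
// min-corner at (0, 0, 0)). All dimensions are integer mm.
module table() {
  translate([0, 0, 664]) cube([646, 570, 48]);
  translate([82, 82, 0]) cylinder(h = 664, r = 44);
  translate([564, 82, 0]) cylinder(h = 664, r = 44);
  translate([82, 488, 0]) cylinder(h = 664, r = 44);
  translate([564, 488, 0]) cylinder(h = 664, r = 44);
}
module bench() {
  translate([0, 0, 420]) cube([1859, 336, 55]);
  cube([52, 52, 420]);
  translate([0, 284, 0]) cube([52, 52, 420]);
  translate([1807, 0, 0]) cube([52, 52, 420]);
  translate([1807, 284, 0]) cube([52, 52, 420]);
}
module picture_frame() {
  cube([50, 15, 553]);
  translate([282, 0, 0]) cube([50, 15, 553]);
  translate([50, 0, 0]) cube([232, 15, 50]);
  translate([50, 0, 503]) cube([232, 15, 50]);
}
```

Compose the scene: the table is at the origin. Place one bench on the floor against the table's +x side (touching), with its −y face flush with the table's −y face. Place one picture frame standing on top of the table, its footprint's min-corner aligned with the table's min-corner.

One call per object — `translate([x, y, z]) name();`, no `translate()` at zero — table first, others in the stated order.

table();
translate([646, 0, 0]) bench();
translate([0, 0, 712]) picture_frame();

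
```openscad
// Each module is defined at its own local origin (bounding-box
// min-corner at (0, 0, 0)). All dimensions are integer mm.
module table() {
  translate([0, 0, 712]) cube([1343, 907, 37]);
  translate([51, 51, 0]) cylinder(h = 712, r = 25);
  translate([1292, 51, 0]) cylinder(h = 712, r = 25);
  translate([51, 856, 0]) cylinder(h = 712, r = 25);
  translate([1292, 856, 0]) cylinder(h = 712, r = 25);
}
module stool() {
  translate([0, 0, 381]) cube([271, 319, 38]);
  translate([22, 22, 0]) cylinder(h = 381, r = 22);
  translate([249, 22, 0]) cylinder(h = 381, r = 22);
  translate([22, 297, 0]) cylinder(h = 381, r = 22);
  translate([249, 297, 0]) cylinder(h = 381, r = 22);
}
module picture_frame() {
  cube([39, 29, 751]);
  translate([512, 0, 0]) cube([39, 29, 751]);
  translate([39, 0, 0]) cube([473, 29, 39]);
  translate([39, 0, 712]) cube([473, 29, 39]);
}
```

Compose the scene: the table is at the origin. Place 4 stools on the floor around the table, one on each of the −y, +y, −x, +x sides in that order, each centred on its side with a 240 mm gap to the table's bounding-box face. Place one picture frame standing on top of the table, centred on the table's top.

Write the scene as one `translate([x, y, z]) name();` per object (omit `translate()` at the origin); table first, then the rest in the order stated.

table();
translate([536, -559, 0]) stool();
translate([536, 1147, 0]) stool();
translate([-511, 294, 0]) stool();
translate([1583, 294, 0]) stool();
translate([396, 439, 749]) picture_frame();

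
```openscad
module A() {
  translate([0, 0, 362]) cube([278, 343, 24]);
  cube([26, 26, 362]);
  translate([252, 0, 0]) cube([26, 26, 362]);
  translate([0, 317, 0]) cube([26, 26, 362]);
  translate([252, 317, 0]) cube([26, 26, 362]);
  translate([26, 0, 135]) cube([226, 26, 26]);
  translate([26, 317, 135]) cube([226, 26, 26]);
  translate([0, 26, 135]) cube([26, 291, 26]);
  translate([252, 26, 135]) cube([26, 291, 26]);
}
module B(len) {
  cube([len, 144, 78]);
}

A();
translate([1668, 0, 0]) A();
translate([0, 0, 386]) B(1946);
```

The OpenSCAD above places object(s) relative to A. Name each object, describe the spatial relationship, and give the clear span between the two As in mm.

A is a stool. B is a beam. A beam spans the tops of two stools. The clear span between the two stools is 1390 mm.

Second stool starts at x = 1668; first ends at x = 278; clear span = 1668 − 278 = 1390 mm.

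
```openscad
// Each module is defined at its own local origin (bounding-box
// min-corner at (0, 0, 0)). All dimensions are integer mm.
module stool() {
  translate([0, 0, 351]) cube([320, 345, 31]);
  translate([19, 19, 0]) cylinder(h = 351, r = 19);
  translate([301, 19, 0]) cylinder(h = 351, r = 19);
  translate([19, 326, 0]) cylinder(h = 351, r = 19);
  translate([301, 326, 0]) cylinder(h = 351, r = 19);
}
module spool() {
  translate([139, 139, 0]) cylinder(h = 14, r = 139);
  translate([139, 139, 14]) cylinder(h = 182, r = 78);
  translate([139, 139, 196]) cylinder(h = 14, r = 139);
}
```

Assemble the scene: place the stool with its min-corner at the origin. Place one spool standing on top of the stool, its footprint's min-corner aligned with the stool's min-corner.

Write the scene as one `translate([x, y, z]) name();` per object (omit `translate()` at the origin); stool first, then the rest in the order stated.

stool();
translate([0, 0, 382]) spool();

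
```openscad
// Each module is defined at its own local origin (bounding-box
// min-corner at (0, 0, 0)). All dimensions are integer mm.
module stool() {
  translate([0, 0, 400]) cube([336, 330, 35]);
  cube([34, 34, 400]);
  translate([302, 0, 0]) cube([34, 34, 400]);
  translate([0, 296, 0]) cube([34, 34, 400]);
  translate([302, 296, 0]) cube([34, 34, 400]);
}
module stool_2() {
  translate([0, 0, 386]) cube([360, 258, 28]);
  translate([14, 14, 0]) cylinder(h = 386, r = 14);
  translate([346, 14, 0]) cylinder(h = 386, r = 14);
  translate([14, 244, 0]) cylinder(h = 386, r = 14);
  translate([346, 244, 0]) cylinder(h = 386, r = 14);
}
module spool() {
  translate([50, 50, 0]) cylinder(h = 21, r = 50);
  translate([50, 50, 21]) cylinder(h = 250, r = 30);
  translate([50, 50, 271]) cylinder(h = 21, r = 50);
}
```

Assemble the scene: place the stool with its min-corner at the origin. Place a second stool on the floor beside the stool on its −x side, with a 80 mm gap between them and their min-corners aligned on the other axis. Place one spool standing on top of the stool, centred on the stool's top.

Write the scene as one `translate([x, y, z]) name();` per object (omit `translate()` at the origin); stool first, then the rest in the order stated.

stool();
translate([-440, 0, 0]) stool_2();
translate([118, 115, 435]) spool();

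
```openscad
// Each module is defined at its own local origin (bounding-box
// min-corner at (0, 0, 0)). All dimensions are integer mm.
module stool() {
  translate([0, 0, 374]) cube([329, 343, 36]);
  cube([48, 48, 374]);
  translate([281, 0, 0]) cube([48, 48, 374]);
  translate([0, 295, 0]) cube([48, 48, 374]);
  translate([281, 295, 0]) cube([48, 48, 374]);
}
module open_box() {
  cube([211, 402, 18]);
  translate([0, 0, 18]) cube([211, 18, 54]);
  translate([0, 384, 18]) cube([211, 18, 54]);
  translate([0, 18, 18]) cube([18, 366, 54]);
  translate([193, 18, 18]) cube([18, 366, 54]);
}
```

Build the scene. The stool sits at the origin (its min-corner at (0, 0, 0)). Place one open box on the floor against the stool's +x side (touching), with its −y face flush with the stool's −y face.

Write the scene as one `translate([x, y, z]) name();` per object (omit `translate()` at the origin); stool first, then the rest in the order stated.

stool();
translate([329, 0, 0]) open_box();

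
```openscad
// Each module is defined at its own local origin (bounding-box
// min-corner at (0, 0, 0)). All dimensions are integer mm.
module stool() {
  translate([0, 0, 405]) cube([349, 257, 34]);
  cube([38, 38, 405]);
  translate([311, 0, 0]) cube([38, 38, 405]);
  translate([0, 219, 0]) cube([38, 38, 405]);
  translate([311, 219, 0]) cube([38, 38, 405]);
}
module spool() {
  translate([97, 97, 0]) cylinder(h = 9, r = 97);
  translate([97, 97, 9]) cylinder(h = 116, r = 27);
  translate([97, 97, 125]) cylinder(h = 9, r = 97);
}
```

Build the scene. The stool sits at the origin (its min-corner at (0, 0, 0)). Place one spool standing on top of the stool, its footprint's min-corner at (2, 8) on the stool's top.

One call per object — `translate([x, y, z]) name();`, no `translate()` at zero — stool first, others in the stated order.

stool();
translate([2, 8, 439]) spool();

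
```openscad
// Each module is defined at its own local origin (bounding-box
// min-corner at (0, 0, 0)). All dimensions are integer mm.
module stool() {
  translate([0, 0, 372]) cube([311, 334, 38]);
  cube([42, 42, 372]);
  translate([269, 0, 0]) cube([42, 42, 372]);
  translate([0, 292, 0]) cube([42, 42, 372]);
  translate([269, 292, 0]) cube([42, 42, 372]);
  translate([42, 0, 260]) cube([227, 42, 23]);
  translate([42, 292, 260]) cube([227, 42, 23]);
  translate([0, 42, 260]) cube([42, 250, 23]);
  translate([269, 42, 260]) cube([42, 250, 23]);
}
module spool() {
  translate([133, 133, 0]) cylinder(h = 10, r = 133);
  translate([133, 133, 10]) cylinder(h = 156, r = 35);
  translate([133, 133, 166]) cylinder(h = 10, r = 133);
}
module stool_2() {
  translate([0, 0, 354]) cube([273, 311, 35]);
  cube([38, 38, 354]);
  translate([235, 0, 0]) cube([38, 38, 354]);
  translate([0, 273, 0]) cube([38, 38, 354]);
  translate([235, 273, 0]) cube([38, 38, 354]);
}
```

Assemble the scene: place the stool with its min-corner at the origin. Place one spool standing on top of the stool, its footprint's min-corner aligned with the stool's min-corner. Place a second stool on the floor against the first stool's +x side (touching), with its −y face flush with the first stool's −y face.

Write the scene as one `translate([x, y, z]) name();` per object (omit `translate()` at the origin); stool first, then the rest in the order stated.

stool();
translate([0, 0, 410]) spool();
translate([311, 0, 0]) stool_2();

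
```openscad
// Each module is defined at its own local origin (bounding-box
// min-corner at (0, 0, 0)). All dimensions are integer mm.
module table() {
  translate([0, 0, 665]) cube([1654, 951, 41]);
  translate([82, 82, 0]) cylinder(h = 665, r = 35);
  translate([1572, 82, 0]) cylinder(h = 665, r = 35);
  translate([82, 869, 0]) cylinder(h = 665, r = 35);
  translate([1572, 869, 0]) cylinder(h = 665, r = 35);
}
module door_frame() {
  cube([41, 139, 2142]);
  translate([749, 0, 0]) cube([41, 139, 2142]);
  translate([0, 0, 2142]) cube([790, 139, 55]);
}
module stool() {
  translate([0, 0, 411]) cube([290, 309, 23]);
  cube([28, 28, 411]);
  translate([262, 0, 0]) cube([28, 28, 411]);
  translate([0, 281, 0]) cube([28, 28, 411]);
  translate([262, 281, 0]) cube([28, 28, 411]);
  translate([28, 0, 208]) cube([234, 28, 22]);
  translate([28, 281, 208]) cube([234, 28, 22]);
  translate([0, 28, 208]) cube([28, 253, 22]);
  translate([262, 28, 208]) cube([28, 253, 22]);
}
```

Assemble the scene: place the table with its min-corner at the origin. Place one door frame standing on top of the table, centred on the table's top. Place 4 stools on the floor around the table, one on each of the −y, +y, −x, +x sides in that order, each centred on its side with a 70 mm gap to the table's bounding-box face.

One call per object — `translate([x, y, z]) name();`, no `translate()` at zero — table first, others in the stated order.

table();
translate([432, 406, 706]) door_frame();
translate([682, -379, 0]) stool();
translate([682, 1021, 0]) stool();
translate([-360, 321, 0]) stool();
translate([1724, 321, 0]) stool();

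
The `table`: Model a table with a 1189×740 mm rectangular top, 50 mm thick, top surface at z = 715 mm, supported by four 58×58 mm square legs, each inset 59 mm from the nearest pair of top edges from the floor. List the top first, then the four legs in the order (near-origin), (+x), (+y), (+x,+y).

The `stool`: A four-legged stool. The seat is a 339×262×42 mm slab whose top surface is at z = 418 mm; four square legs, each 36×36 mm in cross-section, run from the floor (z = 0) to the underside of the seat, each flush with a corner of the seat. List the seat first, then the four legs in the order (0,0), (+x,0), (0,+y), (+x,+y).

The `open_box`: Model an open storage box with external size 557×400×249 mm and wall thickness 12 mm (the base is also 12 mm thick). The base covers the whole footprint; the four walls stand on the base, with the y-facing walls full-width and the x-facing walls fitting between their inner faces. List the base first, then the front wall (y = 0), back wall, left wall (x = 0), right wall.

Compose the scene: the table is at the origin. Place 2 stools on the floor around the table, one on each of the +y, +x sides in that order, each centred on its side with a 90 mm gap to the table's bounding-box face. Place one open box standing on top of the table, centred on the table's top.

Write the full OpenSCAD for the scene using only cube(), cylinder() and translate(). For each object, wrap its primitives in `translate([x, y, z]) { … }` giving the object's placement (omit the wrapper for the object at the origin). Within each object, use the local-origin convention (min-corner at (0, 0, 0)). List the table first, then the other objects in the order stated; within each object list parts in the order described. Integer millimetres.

translate([0, 0, 665]) cube([1189, 740, 50]);
translate([59, 59, 0]) cube([58, 58, 665]);
translate([1072, 59, 0]) cube([58, 58, 665]);
translate([59, 623, 0]) cube([58, 58, 665]);
translate([1072, 623, 0]) cube([58, 58, 665]);
translate([425, 830, 0]) {
  translate([0, 0, 376]) cube([339, 262, 42]);
  cube([36, 36, 376]);
  translate([303, 0, 0]) cube([36, 36, 376]);
  translate([0, 226, 0]) cube([36, 36, 376]);
  translate([303, 226, 0]) cube([36, 36, 376]);
}
translate([1279, 239, 0]) {
  translate([0, 0, 376]) cube([339, 262, 42]);
  cube([36, 36, 376]);
  translate([303, 0, 0]) cube([36, 36, 376]);
  translate([0, 226, 0]) cube([36, 36, 376]);
  translate([303, 226, 0]) cube([36, 36, 376]);
}
translate([316, 170, 715]) {
  cube([557, 400, 12]);
  translate([0, 0, 12]) cube([557, 12, 237]);
  translate([0, 388, 12]) cube([557, 12, 237]);
  translate([0, 12, 12]) cube([12, 376, 237]);
  translate([545, 12, 12]) cube([12, 376, 237]);
}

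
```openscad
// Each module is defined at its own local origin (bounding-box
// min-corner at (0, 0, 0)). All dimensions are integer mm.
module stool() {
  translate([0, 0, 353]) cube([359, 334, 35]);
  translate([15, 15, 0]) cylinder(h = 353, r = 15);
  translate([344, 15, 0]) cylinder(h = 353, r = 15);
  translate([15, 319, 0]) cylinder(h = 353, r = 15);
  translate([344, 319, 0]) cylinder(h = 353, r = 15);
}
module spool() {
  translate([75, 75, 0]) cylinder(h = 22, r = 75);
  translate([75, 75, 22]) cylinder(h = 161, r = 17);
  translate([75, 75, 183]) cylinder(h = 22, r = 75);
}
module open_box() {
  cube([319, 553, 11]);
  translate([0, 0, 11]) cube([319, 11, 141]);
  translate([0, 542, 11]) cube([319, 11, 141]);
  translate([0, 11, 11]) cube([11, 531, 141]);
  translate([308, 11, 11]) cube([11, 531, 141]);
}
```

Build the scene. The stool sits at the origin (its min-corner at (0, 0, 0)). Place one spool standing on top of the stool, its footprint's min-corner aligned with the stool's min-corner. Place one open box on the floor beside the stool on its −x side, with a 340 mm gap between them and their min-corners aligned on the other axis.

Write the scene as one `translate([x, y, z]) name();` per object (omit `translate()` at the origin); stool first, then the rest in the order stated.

stool();
translate([0, 0, 388]) spool();
translate([-659, 0, 0]) open_box();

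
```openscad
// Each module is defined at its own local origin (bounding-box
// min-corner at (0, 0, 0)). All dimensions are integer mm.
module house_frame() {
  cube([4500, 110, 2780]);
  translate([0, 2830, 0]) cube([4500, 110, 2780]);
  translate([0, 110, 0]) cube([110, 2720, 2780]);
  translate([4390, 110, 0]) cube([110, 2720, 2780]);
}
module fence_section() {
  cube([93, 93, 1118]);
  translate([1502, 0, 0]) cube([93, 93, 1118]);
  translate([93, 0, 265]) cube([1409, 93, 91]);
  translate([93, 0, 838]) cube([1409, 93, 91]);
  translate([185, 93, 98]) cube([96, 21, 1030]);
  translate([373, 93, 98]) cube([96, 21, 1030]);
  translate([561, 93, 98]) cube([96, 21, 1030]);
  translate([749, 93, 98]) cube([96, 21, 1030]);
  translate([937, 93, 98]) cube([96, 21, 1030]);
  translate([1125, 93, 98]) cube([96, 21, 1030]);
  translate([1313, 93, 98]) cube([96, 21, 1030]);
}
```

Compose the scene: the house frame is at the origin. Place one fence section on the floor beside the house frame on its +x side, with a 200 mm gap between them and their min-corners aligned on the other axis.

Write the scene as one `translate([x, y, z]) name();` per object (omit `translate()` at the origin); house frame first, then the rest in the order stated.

house_frame();
translate([4700, 0, 0]) fence_section();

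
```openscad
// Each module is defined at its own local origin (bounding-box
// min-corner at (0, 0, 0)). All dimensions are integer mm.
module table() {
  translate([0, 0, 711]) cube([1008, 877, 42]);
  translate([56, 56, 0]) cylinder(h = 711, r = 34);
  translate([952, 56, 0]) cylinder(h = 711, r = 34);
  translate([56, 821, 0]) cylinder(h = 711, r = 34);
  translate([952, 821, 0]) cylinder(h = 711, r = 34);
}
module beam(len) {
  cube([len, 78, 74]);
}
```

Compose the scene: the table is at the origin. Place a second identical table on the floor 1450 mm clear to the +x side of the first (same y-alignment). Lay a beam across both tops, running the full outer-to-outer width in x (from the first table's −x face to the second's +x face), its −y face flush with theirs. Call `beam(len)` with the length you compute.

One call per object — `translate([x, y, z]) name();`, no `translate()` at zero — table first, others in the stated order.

table();
translate([2458, 0, 0]) table();
translate([0, 0, 753]) beam(3466);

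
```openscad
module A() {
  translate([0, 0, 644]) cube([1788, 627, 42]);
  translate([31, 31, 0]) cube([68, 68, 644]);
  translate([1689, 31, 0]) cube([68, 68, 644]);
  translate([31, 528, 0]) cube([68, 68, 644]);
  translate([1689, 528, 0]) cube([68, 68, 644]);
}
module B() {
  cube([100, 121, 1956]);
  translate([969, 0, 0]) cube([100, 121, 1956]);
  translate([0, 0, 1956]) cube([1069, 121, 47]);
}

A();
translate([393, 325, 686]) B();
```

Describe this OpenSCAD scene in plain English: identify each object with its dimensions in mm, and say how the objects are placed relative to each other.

A is a table: top 1788 mm (x) × 627 mm (y), 42 mm thick, upper face at z = 686 mm, on four 68×68 mm square legs, each inset 31 mm from the nearest pair of top edges, running from z = 0 to the bottom of the top.

B is a door frame. The clear opening is 869 mm wide and 1956 mm high. Two 100 mm wide jambs, 121 mm deep, stand either side of the opening from the floor to the top of the opening. A 47 mm thick head sits across the top of both jambs, spanning the full outside width of the frame.

The door frame is on top of the table.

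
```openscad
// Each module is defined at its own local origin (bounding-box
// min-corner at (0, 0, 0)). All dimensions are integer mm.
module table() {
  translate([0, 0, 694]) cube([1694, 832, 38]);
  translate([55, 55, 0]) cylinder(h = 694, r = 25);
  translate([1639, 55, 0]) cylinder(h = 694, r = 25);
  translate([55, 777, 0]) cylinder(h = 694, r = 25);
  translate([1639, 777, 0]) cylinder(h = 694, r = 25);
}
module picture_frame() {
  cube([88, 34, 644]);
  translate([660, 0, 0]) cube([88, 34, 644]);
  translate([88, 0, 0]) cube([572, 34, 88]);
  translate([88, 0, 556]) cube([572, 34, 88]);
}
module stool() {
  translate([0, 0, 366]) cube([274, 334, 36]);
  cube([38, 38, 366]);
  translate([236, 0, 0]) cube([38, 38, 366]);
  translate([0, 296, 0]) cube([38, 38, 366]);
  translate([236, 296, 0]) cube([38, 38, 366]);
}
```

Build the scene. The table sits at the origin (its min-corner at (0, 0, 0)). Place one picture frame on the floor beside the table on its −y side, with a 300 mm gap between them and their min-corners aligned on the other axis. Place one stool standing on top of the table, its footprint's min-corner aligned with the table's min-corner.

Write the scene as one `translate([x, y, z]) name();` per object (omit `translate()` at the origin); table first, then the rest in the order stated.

table();
translate([0, -334, 0]) picture_frame();
translate([0, 0, 732]) stool();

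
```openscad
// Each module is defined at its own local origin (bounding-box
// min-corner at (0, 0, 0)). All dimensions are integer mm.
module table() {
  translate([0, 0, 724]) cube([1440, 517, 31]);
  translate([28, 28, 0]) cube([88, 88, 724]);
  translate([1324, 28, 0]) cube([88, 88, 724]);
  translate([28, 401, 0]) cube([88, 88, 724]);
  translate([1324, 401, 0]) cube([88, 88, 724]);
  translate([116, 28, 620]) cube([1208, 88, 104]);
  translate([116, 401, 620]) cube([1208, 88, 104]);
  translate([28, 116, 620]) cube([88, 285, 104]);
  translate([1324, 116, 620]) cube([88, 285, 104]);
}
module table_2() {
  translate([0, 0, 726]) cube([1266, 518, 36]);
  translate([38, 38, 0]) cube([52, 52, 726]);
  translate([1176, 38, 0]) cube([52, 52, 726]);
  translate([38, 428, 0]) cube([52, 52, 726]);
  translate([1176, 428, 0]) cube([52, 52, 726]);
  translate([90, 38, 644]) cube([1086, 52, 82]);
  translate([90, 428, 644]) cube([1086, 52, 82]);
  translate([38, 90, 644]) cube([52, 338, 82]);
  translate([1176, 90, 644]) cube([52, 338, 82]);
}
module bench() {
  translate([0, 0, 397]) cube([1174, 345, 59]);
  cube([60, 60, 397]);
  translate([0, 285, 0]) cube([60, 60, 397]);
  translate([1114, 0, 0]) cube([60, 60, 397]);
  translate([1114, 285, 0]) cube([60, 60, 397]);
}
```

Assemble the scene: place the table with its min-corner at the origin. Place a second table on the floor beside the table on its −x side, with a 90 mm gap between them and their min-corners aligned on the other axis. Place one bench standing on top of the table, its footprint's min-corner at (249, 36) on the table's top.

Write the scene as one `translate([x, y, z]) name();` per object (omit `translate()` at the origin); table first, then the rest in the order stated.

table();
translate([-1356, 0, 0]) table_2();
translate([249, 36, 755]) bench();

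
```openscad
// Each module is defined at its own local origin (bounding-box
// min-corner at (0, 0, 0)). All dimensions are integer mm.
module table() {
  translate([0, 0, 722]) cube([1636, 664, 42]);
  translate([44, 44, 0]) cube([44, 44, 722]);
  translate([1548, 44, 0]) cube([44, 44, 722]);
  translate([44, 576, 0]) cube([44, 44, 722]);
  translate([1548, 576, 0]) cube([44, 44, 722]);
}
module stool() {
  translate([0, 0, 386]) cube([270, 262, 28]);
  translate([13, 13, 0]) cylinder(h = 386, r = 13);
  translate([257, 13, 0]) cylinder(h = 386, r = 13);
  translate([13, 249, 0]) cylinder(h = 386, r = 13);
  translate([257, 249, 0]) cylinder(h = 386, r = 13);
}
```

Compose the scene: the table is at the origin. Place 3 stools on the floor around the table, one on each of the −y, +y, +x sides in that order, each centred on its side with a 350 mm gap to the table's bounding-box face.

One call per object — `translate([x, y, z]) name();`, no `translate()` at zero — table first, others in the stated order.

table();
translate([683, -612, 0]) stool();
translate([683, 1014, 0]) stool();
translate([1986, 201, 0]) stool();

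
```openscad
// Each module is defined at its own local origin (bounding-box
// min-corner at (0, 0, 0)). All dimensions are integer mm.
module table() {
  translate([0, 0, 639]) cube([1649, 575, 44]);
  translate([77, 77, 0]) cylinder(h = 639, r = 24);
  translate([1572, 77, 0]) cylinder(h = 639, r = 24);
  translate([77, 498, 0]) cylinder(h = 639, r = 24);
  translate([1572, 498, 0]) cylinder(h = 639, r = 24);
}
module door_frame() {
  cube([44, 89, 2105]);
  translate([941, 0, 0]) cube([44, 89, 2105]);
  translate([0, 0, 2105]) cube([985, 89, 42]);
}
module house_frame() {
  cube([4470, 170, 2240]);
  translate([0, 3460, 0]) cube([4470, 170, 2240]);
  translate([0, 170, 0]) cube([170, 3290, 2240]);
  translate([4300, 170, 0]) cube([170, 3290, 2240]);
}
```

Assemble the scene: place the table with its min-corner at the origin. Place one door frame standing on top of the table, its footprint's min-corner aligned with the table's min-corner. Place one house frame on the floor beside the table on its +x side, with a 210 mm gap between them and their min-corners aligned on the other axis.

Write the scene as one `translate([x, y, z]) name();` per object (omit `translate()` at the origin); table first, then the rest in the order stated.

table();
translate([0, 0, 683]) door_frame();
translate([1859, 0, 0]) house_frame();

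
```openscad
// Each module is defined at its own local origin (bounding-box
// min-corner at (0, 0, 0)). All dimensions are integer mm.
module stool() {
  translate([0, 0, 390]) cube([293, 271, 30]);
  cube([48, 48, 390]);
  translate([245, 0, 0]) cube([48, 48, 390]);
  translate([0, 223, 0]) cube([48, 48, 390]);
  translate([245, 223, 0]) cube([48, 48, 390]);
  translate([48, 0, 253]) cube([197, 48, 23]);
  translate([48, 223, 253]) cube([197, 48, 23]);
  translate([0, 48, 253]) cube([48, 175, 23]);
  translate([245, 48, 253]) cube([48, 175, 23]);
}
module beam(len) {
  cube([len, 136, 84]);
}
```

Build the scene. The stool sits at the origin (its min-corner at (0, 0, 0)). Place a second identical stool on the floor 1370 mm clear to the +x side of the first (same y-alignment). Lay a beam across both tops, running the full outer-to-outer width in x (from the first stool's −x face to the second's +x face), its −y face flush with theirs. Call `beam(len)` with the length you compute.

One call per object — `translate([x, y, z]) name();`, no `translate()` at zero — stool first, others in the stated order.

stool();
translate([1663, 0, 0]) stool();
translate([0, 0, 420]) beam(1956);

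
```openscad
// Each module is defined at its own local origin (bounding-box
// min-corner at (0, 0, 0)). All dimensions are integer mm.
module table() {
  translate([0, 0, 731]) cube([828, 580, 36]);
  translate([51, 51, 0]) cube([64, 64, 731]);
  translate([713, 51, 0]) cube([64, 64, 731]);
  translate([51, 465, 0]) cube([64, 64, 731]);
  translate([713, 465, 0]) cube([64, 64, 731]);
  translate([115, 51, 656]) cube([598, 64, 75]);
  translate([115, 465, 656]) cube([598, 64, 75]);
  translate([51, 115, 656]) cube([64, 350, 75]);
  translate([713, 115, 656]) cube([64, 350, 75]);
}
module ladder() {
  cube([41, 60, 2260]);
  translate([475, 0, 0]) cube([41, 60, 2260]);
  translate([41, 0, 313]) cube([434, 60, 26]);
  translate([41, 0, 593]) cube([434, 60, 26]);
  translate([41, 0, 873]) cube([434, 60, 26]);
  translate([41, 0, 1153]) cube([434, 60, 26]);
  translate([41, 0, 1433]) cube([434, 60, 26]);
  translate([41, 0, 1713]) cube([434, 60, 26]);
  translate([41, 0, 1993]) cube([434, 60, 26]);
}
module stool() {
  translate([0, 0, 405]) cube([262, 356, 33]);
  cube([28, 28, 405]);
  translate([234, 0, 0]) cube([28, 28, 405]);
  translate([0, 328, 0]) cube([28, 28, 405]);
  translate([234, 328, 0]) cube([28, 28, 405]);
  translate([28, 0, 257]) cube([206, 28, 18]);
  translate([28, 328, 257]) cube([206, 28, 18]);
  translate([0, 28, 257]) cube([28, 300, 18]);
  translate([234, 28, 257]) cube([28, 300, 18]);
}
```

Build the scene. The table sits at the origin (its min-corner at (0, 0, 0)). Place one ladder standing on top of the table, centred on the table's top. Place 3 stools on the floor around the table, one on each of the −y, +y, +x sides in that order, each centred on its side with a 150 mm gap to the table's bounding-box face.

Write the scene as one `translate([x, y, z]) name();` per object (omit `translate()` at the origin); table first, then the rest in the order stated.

table();
translate([156, 260, 767]) ladder();
translate([283, -506, 0]) stool();
translate([283, 730, 0]) stool();
translate([978, 112, 0]) stool();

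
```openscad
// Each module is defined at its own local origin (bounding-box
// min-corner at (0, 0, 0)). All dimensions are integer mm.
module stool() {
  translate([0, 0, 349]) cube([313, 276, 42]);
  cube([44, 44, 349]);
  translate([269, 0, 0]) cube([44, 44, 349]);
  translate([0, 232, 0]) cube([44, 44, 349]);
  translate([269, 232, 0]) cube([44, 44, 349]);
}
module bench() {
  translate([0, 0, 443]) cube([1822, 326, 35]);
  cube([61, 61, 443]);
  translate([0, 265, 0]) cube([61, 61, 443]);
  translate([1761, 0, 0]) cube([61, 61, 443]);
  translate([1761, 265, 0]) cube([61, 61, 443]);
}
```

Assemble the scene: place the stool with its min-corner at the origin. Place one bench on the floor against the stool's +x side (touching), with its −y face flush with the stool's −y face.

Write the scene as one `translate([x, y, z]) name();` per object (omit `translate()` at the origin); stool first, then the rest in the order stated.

stool();
translate([313, 0, 0]) bench();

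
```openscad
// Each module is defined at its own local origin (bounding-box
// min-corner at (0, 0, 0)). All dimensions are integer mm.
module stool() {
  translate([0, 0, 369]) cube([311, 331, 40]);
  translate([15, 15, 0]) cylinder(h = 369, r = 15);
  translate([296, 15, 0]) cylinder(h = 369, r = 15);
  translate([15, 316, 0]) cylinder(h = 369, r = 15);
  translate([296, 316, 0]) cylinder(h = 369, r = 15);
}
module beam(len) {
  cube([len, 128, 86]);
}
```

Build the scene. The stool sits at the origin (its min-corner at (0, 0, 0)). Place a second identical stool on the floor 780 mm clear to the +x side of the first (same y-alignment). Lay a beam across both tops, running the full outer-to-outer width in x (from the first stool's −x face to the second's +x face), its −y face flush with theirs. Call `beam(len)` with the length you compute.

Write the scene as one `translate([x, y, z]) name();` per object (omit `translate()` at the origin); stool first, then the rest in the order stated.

stool();
translate([1091, 0, 0]) stool();
translate([0, 0, 409]) beam(1402);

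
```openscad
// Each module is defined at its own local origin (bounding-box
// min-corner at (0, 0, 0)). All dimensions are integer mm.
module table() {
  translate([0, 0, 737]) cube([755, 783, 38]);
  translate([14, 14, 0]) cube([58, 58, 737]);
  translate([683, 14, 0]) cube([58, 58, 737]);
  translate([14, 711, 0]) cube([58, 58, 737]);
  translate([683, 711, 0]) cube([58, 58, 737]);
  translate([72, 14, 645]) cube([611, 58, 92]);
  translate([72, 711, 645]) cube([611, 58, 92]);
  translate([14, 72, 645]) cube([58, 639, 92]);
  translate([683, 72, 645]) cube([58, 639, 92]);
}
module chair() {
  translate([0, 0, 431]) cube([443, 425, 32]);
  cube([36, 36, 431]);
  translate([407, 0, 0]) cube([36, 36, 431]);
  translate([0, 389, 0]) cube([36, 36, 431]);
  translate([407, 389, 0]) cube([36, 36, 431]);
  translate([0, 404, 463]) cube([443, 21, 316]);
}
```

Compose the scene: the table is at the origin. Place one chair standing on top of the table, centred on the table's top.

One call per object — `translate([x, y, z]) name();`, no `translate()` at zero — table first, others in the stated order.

table();
translate([156, 179, 775]) chair();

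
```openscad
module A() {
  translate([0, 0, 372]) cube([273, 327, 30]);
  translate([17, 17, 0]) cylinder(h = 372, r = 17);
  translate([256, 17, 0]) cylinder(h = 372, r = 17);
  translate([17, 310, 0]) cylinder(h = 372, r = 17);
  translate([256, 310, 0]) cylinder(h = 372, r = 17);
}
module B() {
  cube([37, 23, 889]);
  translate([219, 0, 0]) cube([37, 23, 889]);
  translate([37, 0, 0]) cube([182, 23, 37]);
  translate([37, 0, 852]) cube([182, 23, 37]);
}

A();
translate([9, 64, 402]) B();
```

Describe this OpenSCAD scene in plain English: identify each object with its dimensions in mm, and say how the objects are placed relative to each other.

A is a simple wooden stool: a rectangular seat 273 mm (x) by 327 mm (y), 30 mm thick, top face at z = 402 mm, on four round legs, each 34 mm in diameter. The legs rest on z = 0, each leg's axis is inset half a diameter from the nearest pair of seat edges (so the leg's bounding box is flush with the corner).

B is a picture frame with a 182×815 mm rectangular opening (x by z) and a uniform 37 mm border on every side. Frame depth is 23 mm along y. It is built from two vertical stiles running the full outside height and two horizontal rails spanning the gap between the stiles.

The picture frame is on top of the stool.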